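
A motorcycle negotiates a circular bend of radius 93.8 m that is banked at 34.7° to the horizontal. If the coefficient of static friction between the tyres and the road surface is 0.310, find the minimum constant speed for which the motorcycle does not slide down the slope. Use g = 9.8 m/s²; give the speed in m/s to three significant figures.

17.0 m/s

At the minimum speed, friction acts up the slope at its limiting value f = μN. Radially (horizontal, toward centre): N sinθ − μN cosθ = mv²/r. Vertically: N cosθ + μN sinθ = mg.
Dividing: v² = r g (sinθ − μcosθ)/(cosθ + μsinθ).
sinθ − μcosθ = 0.5693 − 0.310×0.8221 = 0.3144; cosθ + μsinθ = 0.8221 + 0.310×0.5693 = 0.9986.
v² = 93.8 × 9.8 × 0.3144/0.9986 = 289.4 m²/s², so v = 17.01 m/s.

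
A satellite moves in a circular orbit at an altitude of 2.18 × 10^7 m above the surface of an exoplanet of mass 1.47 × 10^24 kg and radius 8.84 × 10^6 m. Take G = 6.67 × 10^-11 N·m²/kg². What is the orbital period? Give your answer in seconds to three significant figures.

r = R + h = 8.84 × 10^6 + 2.18 × 10^7 = 3.064 × 10^7 m. Gravity provides the centripetal force: G M m / r² = m v² / r ⇒ v = √(GM/r) = 1789 m/s.
T = 2πr/v = 2π × 3.064 × 10^7 / 1789 = 107600 s.

108000 s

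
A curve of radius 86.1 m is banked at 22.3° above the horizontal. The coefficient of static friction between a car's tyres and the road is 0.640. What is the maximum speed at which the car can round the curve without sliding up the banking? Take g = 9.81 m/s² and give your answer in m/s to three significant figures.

At the maximum speed, friction acts down the slope at its limiting value f = μN. Radially (horizontal, toward centre): N sinθ + μN cosθ = mv²/r. Vertically: N cosθ − μN sinθ = mg.
Dividing: v² = r g (sinθ + μcosθ)/(cosθ − μsinθ).
sinθ + μcosθ = 0.3795 + 0.640×0.9252 = 0.9716; cosθ − μsinθ = 0.9252 − 0.640×0.3795 = 0.6824.
v² = 86.1 × 9.81 × 0.9716/0.6824 = 1203 m²/s², so v = 34.68 m/s.

34.7 m/s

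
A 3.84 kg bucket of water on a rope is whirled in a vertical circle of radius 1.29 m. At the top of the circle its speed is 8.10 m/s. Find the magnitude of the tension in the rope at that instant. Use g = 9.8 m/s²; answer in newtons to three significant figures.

158 N

At the top, both T and the weight mg point inward (toward the centre), so T + mg = mv²/r.
T = m(v²/r − g) = 3.84 × ((8.10)²/1.29 − 9.8) = 3.84 × (50.86 − 9.8) = 3.84 × 41.06 = 157.7 N.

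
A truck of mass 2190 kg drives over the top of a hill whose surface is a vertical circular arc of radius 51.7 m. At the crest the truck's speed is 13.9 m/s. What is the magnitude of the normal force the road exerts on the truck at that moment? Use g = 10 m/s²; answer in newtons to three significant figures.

13700 N

At the crest the centripetal acceleration points downward (toward the centre of the arc), so mg − N = mv²/r.
N = m(g − v²/r) = 2190 × (10.0 − (13.9)²/51.7) = 2190 × (10.0 − 3.737) = 2190 × 6.263 = 13720 N.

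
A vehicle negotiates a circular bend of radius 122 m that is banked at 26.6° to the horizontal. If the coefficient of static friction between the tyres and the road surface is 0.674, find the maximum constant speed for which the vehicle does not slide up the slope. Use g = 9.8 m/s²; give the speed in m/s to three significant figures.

46.0 m/s

At the maximum speed, friction acts down the slope at its limiting value f = μN. Radially (horizontal, toward centre): N sinθ + μN cosθ = mv²/r. Vertically: N cosθ − μN sinθ = mg.
Dividing: v² = r g (sinθ + μcosθ)/(cosθ − μsinθ).
sinθ + μcosθ = 0.4478 + 0.674×0.8942 = 1.050; cosθ − μsinθ = 0.8942 − 0.674×0.4478 = 0.5924.
v² = 122 × 9.8 × 1.050/0.5924 = 2120 m²/s², so v = 46.04 m/s.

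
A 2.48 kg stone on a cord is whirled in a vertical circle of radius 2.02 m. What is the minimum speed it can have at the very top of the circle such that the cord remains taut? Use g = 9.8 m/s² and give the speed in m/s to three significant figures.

At the highest point the centre is directly below, so both the weight and T act inward: T + mg = mv²/r.
At minimum speed T → 0, so mg = mv_min²/r ⇒ v_min = √(g r) = √(9.8 × 2.02) = 4.449 m/s.

4.45 m/s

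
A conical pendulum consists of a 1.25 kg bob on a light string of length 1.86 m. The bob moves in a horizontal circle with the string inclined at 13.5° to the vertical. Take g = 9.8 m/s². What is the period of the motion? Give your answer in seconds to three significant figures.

r = L sinθ = 0.4342 m. From T sinθ = mω²r and T cosθ = mg: tanθ = ω²r/g, so ω² = g tanθ / r = g/(L cosθ).
ω = √(g/(L cosθ)) = √(9.8/(1.86 × 0.9724)) = √5.419 = 2.328 rad/s.
Period = 2π/ω = 2.699 s.

2.70 s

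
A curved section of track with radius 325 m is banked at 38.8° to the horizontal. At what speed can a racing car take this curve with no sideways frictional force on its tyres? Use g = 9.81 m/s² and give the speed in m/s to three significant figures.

On a frictionless banked curve, N sinθ = mv²/r and N cosθ = mg, so tanθ = v²/(rg).
v = √(r g tanθ) = √(325 × 9.81 × tan 38.8°) = √(325 × 9.81 × 0.8040) = √2563 = 50.63 m/s.

50.6 m/s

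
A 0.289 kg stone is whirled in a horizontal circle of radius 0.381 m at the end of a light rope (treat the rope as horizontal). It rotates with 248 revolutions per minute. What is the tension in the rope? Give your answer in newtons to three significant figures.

ω = 248 rev/min × 2π/60 = 25.97 rad/s, so v = ωr = 25.97 × 0.381 = 9.895 m/s.
The tension is the only horizontal force, so it supplies the full centripetal force: T = m v²/r = 0.289 × (9.895)²/0.381 = 0.289 × 97.91/0.381 = 74.26 N.

74.3 N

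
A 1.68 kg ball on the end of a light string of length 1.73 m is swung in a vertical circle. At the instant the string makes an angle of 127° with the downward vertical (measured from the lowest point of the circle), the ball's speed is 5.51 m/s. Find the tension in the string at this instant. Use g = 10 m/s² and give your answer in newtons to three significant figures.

19.4 N

Take the radial direction toward the centre of the circle as positive. The component of the weight along the string toward the centre is −mg cos φ (φ measured from the bottom), so Newton's second law along the string gives T − mg cos φ = m v²/r.
cos 127° = -0.6018, so T = m(v²/r + g cos φ) = 1.68 × ((5.51)²/1.73 + 10.0 × -0.6018) = 1.68 × (17.55 + (-6.018)) = 1.68 × 11.53 = 19.37 N.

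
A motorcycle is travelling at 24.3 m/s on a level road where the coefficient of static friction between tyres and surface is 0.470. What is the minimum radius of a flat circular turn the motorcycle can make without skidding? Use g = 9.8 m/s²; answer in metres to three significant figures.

128 m

At the limit, μ_s m g = m v²/r, so r_min = v²/(μ_s g) = (24.3)²/(0.470 × 9.8) = 590.5/4.606 = 128.2 m.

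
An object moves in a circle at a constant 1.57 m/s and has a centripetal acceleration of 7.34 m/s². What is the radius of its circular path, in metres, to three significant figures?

a_c = v²/r ⇒ r = v²/a_c = (1.57)²/7.34 = 2.465/7.34 = 0.3358 m.

0.336 m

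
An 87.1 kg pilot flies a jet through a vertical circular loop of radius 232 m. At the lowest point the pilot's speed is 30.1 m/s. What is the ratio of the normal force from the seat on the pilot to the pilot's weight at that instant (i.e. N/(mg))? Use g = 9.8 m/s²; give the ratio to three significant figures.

At the bottom, N − mg = mv²/r, so N = m(v²/r + g) and N/(mg) = v²/(rg) + 1 = (30.1)²/(232 × 9.8) + 1 = 0.3985 + 1 = 1.398.

1.40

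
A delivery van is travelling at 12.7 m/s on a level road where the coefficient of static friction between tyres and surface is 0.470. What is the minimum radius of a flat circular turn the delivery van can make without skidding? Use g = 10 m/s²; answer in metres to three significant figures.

34.3 m

At the limit, μ_s m g = m v²/r, so r_min = v²/(μ_s g) = (12.7)²/(0.470 × 10.0) = 161.3/4.700 = 34.32 m.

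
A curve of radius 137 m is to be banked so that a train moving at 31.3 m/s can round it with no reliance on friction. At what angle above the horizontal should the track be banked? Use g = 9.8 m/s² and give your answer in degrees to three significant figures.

With no friction, the horizontal component of the normal force provides the centripetal force: N sinθ = mv²/r, while N cosθ = mg vertically.
Dividing: tanθ = v²/(r g) = (31.3)²/(137 × 9.8) = 979.7/1343 = 0.7297.
θ = arctan(0.7297) = 36.12°.

36.1°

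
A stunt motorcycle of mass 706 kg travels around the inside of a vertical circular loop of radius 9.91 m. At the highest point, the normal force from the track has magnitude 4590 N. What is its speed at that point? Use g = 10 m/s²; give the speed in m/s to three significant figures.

At the top, N + mg = mv²/r, so v = √(r(N/m + g)) = √(9.91 × (4590/706 + 10.0)) = √(9.91 × 16.50) = √163.5 = 12.79 m/s.

12.8 m/s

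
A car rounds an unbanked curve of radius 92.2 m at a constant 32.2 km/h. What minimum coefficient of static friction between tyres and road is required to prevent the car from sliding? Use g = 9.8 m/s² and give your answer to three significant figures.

v = 32.2/3.6 = 8.944 m/s.
Friction provides the centripetal force: μ_s m g = m v²/r, so μ_s = v²/(g r) = (8.944)²/(9.8 × 92.2) = 80.00/903.6 = 0.08854.

0.0885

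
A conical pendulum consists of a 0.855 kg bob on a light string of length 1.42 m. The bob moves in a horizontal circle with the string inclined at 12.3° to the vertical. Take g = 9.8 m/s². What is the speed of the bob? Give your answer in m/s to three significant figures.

0.804 m/s

The radius of the circle is r = L sinθ = 1.42 × sin 12.3° = 0.3025 m.
Horizontally T sinθ = mv²/r and vertically T cosθ = mg, so tanθ = v²/(rg).
v = √(r g tanθ) = √(0.3025 × 9.8 × 0.2180) = √0.6464 = 0.8040 m/s.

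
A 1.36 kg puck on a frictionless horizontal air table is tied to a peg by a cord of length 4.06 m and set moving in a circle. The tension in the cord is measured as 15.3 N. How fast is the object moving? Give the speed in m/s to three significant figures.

6.76 m/s

T = m v²/r ⇒ v = √(T r / m) = √(15.3 × 4.06 / 1.36) = √45.67 = 6.758 m/s.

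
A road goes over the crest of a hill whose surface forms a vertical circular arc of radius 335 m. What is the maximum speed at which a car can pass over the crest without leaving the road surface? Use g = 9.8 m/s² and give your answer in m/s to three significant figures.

57.3 m/s

At the crest the centre of the circle is below the car, so the net downward (centripetal) force is mg − N = mv²/r.
The car leaves the road when N → 0, giving v_max = √(g r) = √(9.8 × 335) = 57.30 m/s.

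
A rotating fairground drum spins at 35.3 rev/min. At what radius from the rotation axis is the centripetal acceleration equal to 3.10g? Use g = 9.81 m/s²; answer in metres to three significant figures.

2.23 m

ω = 35.3 rev/min × 2π/60 = 3.697 rad/s.
a_c = ω²r = 3.10g ⇒ r = 3.10 × 9.81 / (3.697)² = 30.41/13.66 = 2.225 m.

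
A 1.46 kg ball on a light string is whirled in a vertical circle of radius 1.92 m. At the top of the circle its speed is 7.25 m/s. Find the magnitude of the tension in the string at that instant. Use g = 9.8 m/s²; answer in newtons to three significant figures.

At the top, both T and the weight mg point inward (toward the centre), so T + mg = mv²/r.
T = m(v²/r − g) = 1.46 × ((7.25)²/1.92 − 9.8) = 1.46 × (27.38 − 9.8) = 1.46 × 17.58 = 25.66 N.

25.7 N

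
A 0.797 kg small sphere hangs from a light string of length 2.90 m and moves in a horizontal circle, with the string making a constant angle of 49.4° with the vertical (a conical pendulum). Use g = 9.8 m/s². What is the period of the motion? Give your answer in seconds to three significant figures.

2.76 s

r = L sinθ = 2.202 m. From T sinθ = mω²r and T cosθ = mg: tanθ = ω²r/g, so ω² = g tanθ / r = g/(L cosθ).
ω = √(g/(L cosθ)) = √(9.8/(2.90 × 0.6508)) = √5.193 = 2.279 rad/s.
Period = 2π/ω = 2.757 s.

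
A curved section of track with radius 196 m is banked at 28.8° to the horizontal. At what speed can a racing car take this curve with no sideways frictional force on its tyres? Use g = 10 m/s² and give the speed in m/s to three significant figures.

On a frictionless banked curve, N sinθ = mv²/r and N cosθ = mg, so tanθ = v²/(rg).
v = √(r g tanθ) = √(196 × 10.0 × tan 28.8°) = √(196 × 10.0 × 0.5498) = √1078 = 32.83 m/s.

32.8 m/s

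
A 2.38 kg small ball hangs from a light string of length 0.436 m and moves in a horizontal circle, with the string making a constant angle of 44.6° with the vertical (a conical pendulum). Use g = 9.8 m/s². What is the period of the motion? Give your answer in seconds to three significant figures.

1.12 s

r = L sinθ = 0.3061 m. From T sinθ = mω²r and T cosθ = mg: tanθ = ω²r/g, so ω² = g tanθ / r = g/(L cosθ).
ω = √(g/(L cosθ)) = √(9.8/(0.436 × 0.7120)) = √31.57 = 5.619 rad/s.
Period = 2π/ω = 1.118 s.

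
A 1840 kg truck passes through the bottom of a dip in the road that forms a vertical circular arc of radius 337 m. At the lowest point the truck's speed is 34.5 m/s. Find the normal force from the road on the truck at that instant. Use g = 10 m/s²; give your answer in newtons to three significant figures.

At the lowest point, N points up (toward the centre) and the weight mg points down (away from the centre), so the net inward force is N − mg = mv²/r.
N = m(v²/r + g) = 1840 × ((34.5)²/337 + 10.0) = 1840 × (3.532 + 10.0) = 1840 × 13.53 = 24900 N.

24900 N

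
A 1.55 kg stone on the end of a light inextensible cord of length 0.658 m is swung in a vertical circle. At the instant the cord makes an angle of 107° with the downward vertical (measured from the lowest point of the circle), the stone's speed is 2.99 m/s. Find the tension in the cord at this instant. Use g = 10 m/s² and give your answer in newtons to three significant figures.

16.5 N

Take the radial direction toward the centre of the circle as positive. The component of the weight along the string toward the centre is −mg cos φ (φ measured from the bottom), so Newton's second law along the string gives T − mg cos φ = m v²/r.
cos 107° = -0.2924, so T = m(v²/r + g cos φ) = 1.55 × ((2.99)²/0.658 + 10.0 × -0.2924) = 1.55 × (13.59 + (-2.924)) = 1.55 × 10.66 = 16.53 N.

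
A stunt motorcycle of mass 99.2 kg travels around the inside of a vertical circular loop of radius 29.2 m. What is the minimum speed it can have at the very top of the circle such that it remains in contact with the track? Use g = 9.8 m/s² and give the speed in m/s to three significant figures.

16.9 m/s

At the highest point the centre is directly below, so both the weight and N act inward: N + mg = mv²/r.
At minimum speed N → 0, so mg = mv_min²/r ⇒ v_min = √(g r) = √(9.8 × 29.2) = 16.92 m/s.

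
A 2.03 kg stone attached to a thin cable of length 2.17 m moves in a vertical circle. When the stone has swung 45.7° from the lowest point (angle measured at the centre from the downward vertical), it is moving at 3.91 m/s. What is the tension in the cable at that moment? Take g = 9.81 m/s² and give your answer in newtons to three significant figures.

Take the radial direction toward the centre of the circle as positive. The component of the weight along the string toward the centre is −mg cos φ (φ measured from the bottom), so Newton's second law along the string gives T − mg cos φ = m v²/r.
cos 45.7° = 0.6984, so T = m(v²/r + g cos φ) = 2.03 × ((3.91)²/2.17 + 9.81 × 0.6984) = 2.03 × (7.045 + (6.851)) = 2.03 × 13.90 = 28.21 N.

28.2 N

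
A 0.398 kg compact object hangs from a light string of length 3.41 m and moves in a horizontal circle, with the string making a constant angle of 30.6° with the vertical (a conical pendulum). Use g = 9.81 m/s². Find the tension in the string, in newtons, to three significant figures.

4.54 N

Vertically the bob has no acceleration, so T cosθ = mg.
T = mg/cosθ = 0.398 × 9.81 / cos 30.6° = 3.904/0.8607 = 4.536 N.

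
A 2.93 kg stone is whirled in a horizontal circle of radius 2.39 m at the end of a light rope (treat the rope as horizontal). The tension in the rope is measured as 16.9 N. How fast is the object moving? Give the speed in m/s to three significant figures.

T = m v²/r ⇒ v = √(T r / m) = √(16.9 × 2.39 / 2.93) = √13.79 = 3.713 m/s.

3.71 m/s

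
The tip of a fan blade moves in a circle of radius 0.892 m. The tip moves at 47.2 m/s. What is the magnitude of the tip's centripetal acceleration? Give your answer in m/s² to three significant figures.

a_c = v²/r = (47.20)²/0.892 = 2228/0.892 = 2498 m/s².

2500 m/s²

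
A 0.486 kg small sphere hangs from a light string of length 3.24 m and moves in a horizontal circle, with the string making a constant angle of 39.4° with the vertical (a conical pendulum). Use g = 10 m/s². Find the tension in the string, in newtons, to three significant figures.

6.29 N

Vertically the bob has no acceleration, so T cosθ = mg.
T = mg/cosθ = 0.486 × 10.0 / cos 39.4° = 4.860/0.7727 = 6.289 N.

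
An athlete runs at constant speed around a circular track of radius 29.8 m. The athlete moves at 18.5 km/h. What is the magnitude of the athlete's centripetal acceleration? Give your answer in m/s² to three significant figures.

0.886 m/s²

v = 18.5 km/h = 18.5/3.6 = 5.139 m/s.
a_c = v²/r = (5.139)²/29.8 = 26.41/29.8 = 0.8862 m/s².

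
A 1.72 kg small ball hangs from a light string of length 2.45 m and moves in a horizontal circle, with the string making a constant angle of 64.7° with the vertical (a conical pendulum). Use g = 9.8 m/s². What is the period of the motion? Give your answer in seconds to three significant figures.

r = L sinθ = 2.215 m. From T sinθ = mω²r and T cosθ = mg: tanθ = ω²r/g, so ω² = g tanθ / r = g/(L cosθ).
ω = √(g/(L cosθ)) = √(9.8/(2.45 × 0.4274)) = √9.360 = 3.059 rad/s.
Period = 2π/ω = 2.054 s.

2.05 s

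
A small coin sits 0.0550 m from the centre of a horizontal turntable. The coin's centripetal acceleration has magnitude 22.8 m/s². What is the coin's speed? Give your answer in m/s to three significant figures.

1.12 m/s

a_c = v²/r ⇒ v = √(a_c · r) = √(22.8 × 0.0550) = √1.254 = 1.120 m/s.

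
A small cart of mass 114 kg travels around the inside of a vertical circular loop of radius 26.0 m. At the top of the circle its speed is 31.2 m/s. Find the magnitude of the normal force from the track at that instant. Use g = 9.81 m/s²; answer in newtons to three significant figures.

3150 N

At the top, both N and the weight mg point inward (toward the centre), so N + mg = mv²/r.
N = m(v²/r − g) = 114 × ((31.2)²/26.0 − 9.81) = 114 × (37.44 − 9.81) = 114 × 27.63 = 3150 N.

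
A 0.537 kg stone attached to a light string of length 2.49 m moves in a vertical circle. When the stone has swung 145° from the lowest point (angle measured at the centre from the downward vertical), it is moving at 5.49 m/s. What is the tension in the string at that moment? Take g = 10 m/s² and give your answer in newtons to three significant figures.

2.10 N

Take the radial direction toward the centre of the circle as positive. The component of the weight along the string toward the centre is −mg cos φ (φ measured from the bottom), so Newton's second law along the string gives T − mg cos φ = m v²/r.
cos 145° = -0.8192, so T = m(v²/r + g cos φ) = 0.537 × ((5.49)²/2.49 + 10.0 × -0.8192) = 0.537 × (12.10 + (-8.192)) = 0.537 × 3.913 = 2.101 N.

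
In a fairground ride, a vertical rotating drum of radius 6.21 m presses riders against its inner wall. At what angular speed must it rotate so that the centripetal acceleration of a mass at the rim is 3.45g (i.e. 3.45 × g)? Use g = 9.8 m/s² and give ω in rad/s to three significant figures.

2.33 rad/s

Centripetal acceleration a_c = ω²r. Setting ω²r = 3.45g:
ω = √(3.45g / r) = √(3.45 × 9.8 / 6.21) = √5.444 = 2.333 rad/s.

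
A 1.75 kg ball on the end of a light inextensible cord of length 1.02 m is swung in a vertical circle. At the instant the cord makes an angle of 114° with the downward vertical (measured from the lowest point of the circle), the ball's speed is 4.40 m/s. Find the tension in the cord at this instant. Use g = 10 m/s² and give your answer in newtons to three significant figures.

26.1 N

Take the radial direction toward the centre of the circle as positive. The component of the weight along the string toward the centre is −mg cos φ (φ measured from the bottom), so Newton's second law along the string gives T − mg cos φ = m v²/r.
cos 114° = -0.4067, so T = m(v²/r + g cos φ) = 1.75 × ((4.40)²/1.02 + 10.0 × -0.4067) = 1.75 × (18.98 + (-4.067)) = 1.75 × 14.91 = 26.10 N.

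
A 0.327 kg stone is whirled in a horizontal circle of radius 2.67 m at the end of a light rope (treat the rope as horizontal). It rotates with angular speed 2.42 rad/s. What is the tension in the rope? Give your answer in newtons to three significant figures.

v = ωr = 2.42 × 2.67 = 6.461 m/s.
The tension is the only horizontal force, so it supplies the full centripetal force: T = m v²/r = 0.327 × (6.461)²/2.67 = 0.327 × 41.75/2.67 = 5.113 N.

5.11 N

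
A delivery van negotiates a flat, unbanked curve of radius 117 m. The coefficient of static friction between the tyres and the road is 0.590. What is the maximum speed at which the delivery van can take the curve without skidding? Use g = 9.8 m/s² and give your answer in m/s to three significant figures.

26.0 m/s

The only inward force on a level bend is static friction, so at the limit f_s = μ_s N = μ_s m g = m v²/r.
Mass cancels: v_max = √(μ_s g r) = √(0.590 × 9.8 × 117) = √676.5 = 26.01 m/s.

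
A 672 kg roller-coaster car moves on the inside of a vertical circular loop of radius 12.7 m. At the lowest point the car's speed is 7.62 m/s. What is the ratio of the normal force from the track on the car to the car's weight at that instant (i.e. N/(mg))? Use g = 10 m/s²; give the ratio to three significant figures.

At the bottom, N − mg = mv²/r, so N = m(v²/r + g) and N/(mg) = v²/(rg) + 1 = (7.62)²/(12.7 × 10.0) + 1 = 0.4572 + 1 = 1.457.

1.46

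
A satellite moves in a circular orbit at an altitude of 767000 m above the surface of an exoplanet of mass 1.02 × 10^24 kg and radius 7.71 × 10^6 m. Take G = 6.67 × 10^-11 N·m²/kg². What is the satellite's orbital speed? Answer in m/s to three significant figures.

2830 m/s

Orbital radius r = R + h = 7.71 × 10^6 + 767000 = 8.477 × 10^6 m.
Gravity supplies the centripetal force: G M m / r² = m v² / r, so v = √(GM/r).
v = √(6.67 × 10^-11 × 1.02 × 10^24 / 8.477 × 10^6) = √(8.026 × 10^6) = 2833 m/s.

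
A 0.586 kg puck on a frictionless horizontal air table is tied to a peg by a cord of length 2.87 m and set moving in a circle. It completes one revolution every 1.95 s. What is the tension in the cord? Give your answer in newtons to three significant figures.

17.5 N

v = 2πr/T = 2π × 2.87/1.95 = 9.248 m/s.
The tension is the only horizontal force, so it supplies the full centripetal force: T = m v²/r = 0.586 × (9.248)²/2.87 = 0.586 × 85.52/2.87 = 17.46 N.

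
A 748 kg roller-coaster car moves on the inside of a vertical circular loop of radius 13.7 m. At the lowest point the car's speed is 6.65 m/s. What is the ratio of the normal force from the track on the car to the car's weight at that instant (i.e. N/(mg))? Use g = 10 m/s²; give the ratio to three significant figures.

1.32

At the bottom, N − mg = mv²/r, so N = m(v²/r + g) and N/(mg) = v²/(rg) + 1 = (6.65)²/(13.7 × 10.0) + 1 = 0.3228 + 1 = 1.323.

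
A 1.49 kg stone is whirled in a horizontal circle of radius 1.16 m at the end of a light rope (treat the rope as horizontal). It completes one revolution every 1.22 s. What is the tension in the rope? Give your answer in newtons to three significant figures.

v = 2πr/T = 2π × 1.16/1.22 = 5.974 m/s.
The tension is the only horizontal force, so it supplies the full centripetal force: T = m v²/r = 1.49 × (5.974)²/1.16 = 1.49 × 35.69/1.16 = 45.84 N.

45.8 N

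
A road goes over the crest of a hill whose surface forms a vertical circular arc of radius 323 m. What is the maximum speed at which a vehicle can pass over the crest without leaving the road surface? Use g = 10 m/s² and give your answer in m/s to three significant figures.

56.8 m/s

At the crest the centre of the circle is below the vehicle, so the net downward (centripetal) force is mg − N = mv²/r.
The vehicle leaves the road when N → 0, giving v_max = √(g r) = √(10.0 × 323) = 56.83 m/s.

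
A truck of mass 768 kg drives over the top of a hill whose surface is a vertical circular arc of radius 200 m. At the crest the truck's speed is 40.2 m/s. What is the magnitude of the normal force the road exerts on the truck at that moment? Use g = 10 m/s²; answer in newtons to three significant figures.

At the crest the centripetal acceleration points downward (toward the centre of the arc), so mg − N = mv²/r.
N = m(g − v²/r) = 768 × (10.0 − (40.2)²/200) = 768 × (10.0 − 8.080) = 768 × 1.920 = 1474 N.

1470 N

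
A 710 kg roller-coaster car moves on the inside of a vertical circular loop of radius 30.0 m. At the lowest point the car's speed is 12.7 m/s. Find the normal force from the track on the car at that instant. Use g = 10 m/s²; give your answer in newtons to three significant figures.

At the lowest point, N points up (toward the centre) and the weight mg points down (away from the centre), so the net inward force is N − mg = mv²/r.
N = m(v²/r + g) = 710 × ((12.7)²/30.0 + 10.0) = 710 × (5.376 + 10.0) = 710 × 15.38 = 10920 N.

10900 N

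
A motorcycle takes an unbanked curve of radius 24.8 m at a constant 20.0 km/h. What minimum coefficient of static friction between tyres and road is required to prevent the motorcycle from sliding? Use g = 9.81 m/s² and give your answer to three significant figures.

v = 20.0/3.6 = 5.556 m/s.
Friction provides the centripetal force: μ_s m g = m v²/r, so μ_s = v²/(g r) = (5.556)²/(9.81 × 24.8) = 30.86/243.3 = 0.1269.

0.127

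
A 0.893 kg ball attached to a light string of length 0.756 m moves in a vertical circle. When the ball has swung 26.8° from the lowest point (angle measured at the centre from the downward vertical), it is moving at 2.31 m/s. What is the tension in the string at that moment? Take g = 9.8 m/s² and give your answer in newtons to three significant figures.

Take the radial direction toward the centre of the circle as positive. The component of the weight along the string toward the centre is −mg cos φ (φ measured from the bottom), so Newton's second law along the string gives T − mg cos φ = m v²/r.
cos 26.8° = 0.8926, so T = m(v²/r + g cos φ) = 0.893 × ((2.31)²/0.756 + 9.8 × 0.8926) = 0.893 × (7.058 + (8.747)) = 0.893 × 15.81 = 14.11 N.

14.1 N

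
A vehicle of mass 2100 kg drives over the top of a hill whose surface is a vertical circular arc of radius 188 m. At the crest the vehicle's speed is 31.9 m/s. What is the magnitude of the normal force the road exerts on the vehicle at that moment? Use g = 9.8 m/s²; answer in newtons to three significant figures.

At the crest the centripetal acceleration points downward (toward the centre of the arc), so mg − N = mv²/r.
N = m(g − v²/r) = 2100 × (9.8 − (31.9)²/188) = 2100 × (9.8 − 5.413) = 2100 × 4.387 = 9213 N.

9210 N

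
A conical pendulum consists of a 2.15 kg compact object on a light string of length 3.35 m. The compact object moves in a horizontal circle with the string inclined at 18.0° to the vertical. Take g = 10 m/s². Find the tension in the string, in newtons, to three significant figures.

22.6 N

Vertically the bob has no acceleration, so T cosθ = mg.
T = mg/cosθ = 2.15 × 10.0 / cos 18.0° = 21.50/0.9511 = 22.61 N.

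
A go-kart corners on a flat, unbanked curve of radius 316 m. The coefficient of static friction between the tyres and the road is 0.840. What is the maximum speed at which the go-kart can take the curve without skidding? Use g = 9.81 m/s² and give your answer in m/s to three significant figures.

The only inward force on a level bend is static friction, so at the limit f_s = μ_s N = μ_s m g = m v²/r.
Mass cancels: v_max = √(μ_s g r) = √(0.840 × 9.81 × 316) = √2604 = 51.03 m/s.

51.0 m/s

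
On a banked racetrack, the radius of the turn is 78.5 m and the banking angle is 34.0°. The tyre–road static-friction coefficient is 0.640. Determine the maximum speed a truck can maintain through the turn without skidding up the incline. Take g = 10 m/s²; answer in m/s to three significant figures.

At the maximum speed, friction acts down the slope at its limiting value f = μN. Radially (horizontal, toward centre): N sinθ + μN cosθ = mv²/r. Vertically: N cosθ − μN sinθ = mg.
Dividing: v² = r g (sinθ + μcosθ)/(cosθ − μsinθ).
sinθ + μcosθ = 0.5592 + 0.640×0.8290 = 1.090; cosθ − μsinθ = 0.8290 − 0.640×0.5592 = 0.4712.
v² = 78.5 × 10.0 × 1.090/0.4712 = 1816 m²/s², so v = 42.61 m/s.

42.6 m/s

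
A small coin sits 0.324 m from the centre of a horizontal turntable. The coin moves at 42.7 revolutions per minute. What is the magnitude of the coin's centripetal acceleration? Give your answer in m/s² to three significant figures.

6.48 m/s²

ω = 42.7 rev/min × 2π/60 = 4.472 rad/s, so v = ωr = 4.472 × 0.324 = 1.449 m/s.
a_c = v²/r = (1.449)²/0.324 = 2.099/0.324 = 6.478 m/s².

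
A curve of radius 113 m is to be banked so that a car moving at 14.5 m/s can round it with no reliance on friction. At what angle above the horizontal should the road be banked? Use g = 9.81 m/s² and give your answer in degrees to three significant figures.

10.7°

With no friction, the horizontal component of the normal force provides the centripetal force: N sinθ = mv²/r, while N cosθ = mg vertically.
Dividing: tanθ = v²/(r g) = (14.5)²/(113 × 9.81) = 210.2/1109 = 0.1897.
θ = arctan(0.1897) = 10.74°.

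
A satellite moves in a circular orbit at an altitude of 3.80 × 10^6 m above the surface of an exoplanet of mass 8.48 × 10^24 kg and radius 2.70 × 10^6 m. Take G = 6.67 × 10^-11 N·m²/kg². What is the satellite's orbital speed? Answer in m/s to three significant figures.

Orbital radius r = R + h = 2.70 × 10^6 + 3.80 × 10^6 = 6.500 × 10^6 m.
Gravity supplies the centripetal force: G M m / r² = m v² / r, so v = √(GM/r).
v = √(6.67 × 10^-11 × 8.48 × 10^24 / 6.500 × 10^6) = √(8.702 × 10^7) = 9328 m/s.

9330 m/s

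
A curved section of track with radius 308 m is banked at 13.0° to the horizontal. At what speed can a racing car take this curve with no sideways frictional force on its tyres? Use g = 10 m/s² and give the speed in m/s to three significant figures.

26.7 m/s

On a frictionless banked curve, N sinθ = mv²/r and N cosθ = mg, so tanθ = v²/(rg).
v = √(r g tanθ) = √(308 × 10.0 × tan 13.0°) = √(308 × 10.0 × 0.2309) = √711.1 = 26.67 m/s.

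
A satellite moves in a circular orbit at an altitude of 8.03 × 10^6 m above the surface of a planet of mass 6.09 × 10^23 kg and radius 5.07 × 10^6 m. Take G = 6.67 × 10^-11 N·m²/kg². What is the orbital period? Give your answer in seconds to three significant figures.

46700 s

r = R + h = 5.07 × 10^6 + 8.03 × 10^6 = 1.310 × 10^7 m. Gravity provides the centripetal force: G M m / r² = m v² / r ⇒ v = √(GM/r) = 1761 m/s.
T = 2πr/v = 2π × 1.310 × 10^7 / 1761 = 46740 s.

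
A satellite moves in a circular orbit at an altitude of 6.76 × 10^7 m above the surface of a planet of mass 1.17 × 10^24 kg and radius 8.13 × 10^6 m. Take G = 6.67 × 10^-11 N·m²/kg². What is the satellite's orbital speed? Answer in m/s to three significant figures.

1020 m/s

Orbital radius r = R + h = 8.13 × 10^6 + 6.76 × 10^7 = 7.573 × 10^7 m.
Gravity supplies the centripetal force: G M m / r² = m v² / r, so v = √(GM/r).
v = √(6.67 × 10^-11 × 1.17 × 10^24 / 7.573 × 10^7) = √(1.030 × 10^6) = 1015 m/s.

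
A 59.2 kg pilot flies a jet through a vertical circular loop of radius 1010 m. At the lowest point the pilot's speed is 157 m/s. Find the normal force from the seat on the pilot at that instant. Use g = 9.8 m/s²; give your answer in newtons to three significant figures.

2020 N

At the lowest point, N points up (toward the centre) and the weight mg points down (away from the centre), so the net inward force is N − mg = mv²/r.
N = m(v²/r + g) = 59.2 × ((157)²/1010 + 9.8) = 59.2 × (24.40 + 9.8) = 59.2 × 34.20 = 2025 N.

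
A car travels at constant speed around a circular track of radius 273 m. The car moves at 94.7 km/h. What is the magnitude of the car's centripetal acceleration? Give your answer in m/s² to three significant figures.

v = 94.7 km/h = 94.7/3.6 = 26.31 m/s.
a_c = v²/r = (26.31)²/273 = 692.0/273 = 2.535 m/s².

2.53 m/s²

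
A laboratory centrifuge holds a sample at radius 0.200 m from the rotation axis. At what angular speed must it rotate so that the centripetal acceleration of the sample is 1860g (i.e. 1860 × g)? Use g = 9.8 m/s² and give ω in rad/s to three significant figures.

302 rad/s

Centripetal acceleration a_c = ω²r. Setting ω²r = 1860g:
ω = √(1860g / r) = √(1860 × 9.8 / 0.200) = √91140 = 301.9 rad/s.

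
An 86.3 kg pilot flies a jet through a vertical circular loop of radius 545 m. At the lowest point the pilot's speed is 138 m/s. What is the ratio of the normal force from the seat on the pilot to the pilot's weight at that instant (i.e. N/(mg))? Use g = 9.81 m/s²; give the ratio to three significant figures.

4.56

At the bottom, N − mg = mv²/r, so N = m(v²/r + g) and N/(mg) = v²/(rg) + 1 = (138)²/(545 × 9.81) + 1 = 3.562 + 1 = 4.562.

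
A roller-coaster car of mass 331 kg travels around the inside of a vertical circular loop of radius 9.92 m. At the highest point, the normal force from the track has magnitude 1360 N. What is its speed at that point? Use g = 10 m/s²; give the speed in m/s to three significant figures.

At the top, N + mg = mv²/r, so v = √(r(N/m + g)) = √(9.92 × (1360/331 + 10.0)) = √(9.92 × 14.11) = √140.0 = 11.83 m/s.

11.8 m/s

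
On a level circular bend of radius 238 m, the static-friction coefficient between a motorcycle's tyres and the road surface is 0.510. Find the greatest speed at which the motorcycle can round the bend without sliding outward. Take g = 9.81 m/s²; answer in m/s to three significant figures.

34.5 m/s

Friction provides the centripetal force on a flat curve. At maximum speed it is at its limiting value: μ_s m g = m v²/r.
Mass cancels: v_max = √(μ_s g r) = √(0.510 × 9.81 × 238) = √1191 = 34.51 m/s.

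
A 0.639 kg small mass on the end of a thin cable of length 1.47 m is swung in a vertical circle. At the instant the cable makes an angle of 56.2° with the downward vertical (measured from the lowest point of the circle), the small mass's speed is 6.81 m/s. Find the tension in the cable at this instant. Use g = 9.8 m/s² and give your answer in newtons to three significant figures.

Take the radial direction toward the centre of the circle as positive. The component of the weight along the string toward the centre is −mg cos φ (φ measured from the bottom), so Newton's second law along the string gives T − mg cos φ = m v²/r.
cos 56.2° = 0.5563, so T = m(v²/r + g cos φ) = 0.639 × ((6.81)²/1.47 + 9.8 × 0.5563) = 0.639 × (31.55 + (5.452)) = 0.639 × 37.00 = 23.64 N.

23.6 N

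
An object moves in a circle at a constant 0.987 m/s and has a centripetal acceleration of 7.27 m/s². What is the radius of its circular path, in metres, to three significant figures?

0.134 m

a_c = v²/r ⇒ r = v²/a_c = (0.987)²/7.27 = 0.9742/7.27 = 0.1340 m.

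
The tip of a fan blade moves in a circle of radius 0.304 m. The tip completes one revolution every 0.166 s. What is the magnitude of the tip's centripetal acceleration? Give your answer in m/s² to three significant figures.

436 m/s²

v = 2πr/T = 2π × 0.304/0.166 = 11.51 m/s.
a_c = v²/r = (11.51)²/0.304 = 132.4/0.304 = 435.5 m/s².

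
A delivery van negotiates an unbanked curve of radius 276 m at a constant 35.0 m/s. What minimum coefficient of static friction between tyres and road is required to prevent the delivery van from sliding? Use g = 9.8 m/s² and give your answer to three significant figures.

Friction provides the centripetal force: μ_s m g = m v²/r, so μ_s = v²/(g r) = (35.00)²/(9.8 × 276) = 1225/2705 = 0.4529.

0.453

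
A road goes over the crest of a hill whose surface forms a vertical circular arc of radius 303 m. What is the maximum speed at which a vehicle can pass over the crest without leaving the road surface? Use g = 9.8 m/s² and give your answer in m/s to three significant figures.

At the crest the centre of the circle is below the vehicle, so the net downward (centripetal) force is mg − N = mv²/r.
The vehicle leaves the road when N → 0, giving v_max = √(g r) = √(9.8 × 303) = 54.49 m/s.

54.5 m/s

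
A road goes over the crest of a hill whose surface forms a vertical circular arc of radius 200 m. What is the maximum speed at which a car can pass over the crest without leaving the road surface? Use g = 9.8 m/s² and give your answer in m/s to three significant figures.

44.3 m/s

At the crest the centre of the circle is below the car, so the net downward (centripetal) force is mg − N = mv²/r.
The car leaves the road when N → 0, giving v_max = √(g r) = √(9.8 × 200) = 44.27 m/s.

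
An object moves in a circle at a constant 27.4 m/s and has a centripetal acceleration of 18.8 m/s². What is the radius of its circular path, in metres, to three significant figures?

a_c = v²/r ⇒ r = v²/a_c = (27.4)²/18.8 = 750.8/18.8 = 39.93 m.

39.9 m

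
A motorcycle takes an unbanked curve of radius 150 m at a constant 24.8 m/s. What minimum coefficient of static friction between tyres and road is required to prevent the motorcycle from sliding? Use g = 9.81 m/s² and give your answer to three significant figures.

Friction provides the centripetal force: μ_s m g = m v²/r, so μ_s = v²/(g r) = (24.80)²/(9.81 × 150) = 615.0/1472 = 0.4180.

0.418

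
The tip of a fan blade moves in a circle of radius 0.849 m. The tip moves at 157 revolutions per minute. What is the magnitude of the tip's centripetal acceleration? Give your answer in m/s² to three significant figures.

ω = 157 rev/min × 2π/60 = 16.44 rad/s, so v = ωr = 16.44 × 0.849 = 13.96 m/s.
a_c = v²/r = (13.96)²/0.849 = 194.8/0.849 = 229.5 m/s².

229 m/s²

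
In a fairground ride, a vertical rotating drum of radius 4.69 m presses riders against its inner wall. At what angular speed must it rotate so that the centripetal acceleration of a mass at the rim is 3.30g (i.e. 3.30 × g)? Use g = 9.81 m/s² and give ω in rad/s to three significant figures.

Centripetal acceleration a_c = ω²r. Setting ω²r = 3.30g:
ω = √(3.30g / r) = √(3.30 × 9.81 / 4.69) = √6.903 = 2.627 rad/s.

2.63 rad/s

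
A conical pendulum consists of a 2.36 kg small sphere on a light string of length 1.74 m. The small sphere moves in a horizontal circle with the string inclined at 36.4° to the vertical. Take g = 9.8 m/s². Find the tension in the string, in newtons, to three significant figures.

28.7 N

Vertically the bob has no acceleration, so T cosθ = mg.
T = mg/cosθ = 2.36 × 9.8 / cos 36.4° = 23.13/0.8049 = 28.73 N.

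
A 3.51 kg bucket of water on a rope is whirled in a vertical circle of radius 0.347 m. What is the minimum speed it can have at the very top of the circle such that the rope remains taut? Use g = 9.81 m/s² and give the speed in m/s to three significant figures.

1.85 m/s

At the top, both weight mg and T point toward the centre: T + mg = mv²/r.
At minimum speed T → 0, so mg = mv_min²/r ⇒ v_min = √(g r) = √(9.81 × 0.347) = 1.845 m/s.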